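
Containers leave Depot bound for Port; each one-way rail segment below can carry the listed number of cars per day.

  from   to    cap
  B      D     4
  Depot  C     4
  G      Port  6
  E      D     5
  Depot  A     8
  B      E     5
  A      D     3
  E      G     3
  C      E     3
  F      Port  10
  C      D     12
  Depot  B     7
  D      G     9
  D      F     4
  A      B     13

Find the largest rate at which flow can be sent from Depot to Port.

10

Augment Depot→A→D→F→Port: bottleneck 3, flow now 3.
Augment Depot→B→D→F→Port: bottleneck 1, flow now 4.
Augment Depot→B→D→G→Port: bottleneck 3, flow now 7.
Augment Depot→B→E→G→Port: bottleneck 3, flow now 10.
No augmenting path remains; maximum flow = 10.
In the residual graph, reachable from Depot: {Depot, A, B, C, D, E, G}.
Min-cut edges: D→F (4), G→Port (6); capacity 4 + 6 = 10.
This cut is saturated, so no flow can exceed 10.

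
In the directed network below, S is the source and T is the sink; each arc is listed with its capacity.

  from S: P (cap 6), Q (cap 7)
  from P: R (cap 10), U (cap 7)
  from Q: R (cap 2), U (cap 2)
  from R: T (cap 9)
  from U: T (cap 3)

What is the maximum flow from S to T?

10

Augment S→P→R→T: bottleneck 6, flow now 6.
Augment S→Q→R→T: bottleneck 2, flow now 8.
Augment S→Q→U→T: bottleneck 2, flow now 10.
No augmenting path remains; maximum flow = 10.
In the residual graph, reachable from S: {S, Q}.
Min-cut edges: S→P (6), Q→R (2), Q→U (2); capacity 6 + 2 + 2 = 10.
This cut is saturated, so no flow can exceed 10.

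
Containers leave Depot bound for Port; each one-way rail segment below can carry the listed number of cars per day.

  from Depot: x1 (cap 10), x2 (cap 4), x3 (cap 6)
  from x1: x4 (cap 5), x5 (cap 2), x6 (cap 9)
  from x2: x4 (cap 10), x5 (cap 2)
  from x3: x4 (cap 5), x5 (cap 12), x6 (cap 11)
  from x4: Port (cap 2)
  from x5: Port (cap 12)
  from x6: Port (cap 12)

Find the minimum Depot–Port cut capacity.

Augment Depot→x1→x4→Port: bottleneck 2, flow now 2.
Augment Depot→x1→x5→Port: bottleneck 2, flow now 4.
Augment Depot→x1→x6→Port: bottleneck 6, flow now 10.
Augment Depot→x2→x5→Port: bottleneck 2, flow now 12.
Augment Depot→x3→x5→Port: bottleneck 6, flow now 18.
Augment Depot→x2→x4→x1→x6→Port: bottleneck 2, flow now 20. (uses reverse residual edge)
No augmenting path remains; maximum flow = 20.
By max-flow min-cut, the minimum cut capacity equals the max flow.
In the residual graph, reachable from Depot: {Depot}.
Min-cut edges: Depot→x1 (10), Depot→x2 (4), Depot→x3 (6); capacity 10 + 4 + 6 = 20.

20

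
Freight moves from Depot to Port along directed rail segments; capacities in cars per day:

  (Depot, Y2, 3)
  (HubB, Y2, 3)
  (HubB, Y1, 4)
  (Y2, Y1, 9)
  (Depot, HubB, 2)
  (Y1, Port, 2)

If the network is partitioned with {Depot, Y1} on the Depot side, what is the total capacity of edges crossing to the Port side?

7

Edges leaving {Depot, Y1}: Depot→HubB (2), Depot→Y2 (3), Y1→Port (2).
Cut capacity = 2 + 3 + 2 = 7.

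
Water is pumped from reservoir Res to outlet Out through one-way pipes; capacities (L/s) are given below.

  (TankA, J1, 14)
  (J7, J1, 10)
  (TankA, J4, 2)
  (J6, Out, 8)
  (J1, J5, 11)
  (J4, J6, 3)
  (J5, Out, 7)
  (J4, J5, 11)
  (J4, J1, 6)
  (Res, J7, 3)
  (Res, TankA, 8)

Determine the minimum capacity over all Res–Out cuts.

9

Augment Res→J7→J1→J5→Out: bottleneck 3, flow now 3.
Augment Res→TankA→J4→J5→Out: bottleneck 2, flow now 5.
Augment Res→TankA→J1→J5→Out: bottleneck 2, flow now 7.
Augment Res→TankA→J1→J5→J4→J6→Out: bottleneck 2, flow now 9. (uses reverse residual edge)
No augmenting path remains; maximum flow = 9.
By max-flow min-cut, the minimum cut capacity equals the max flow.
In the residual graph, reachable from Res: {Res, J7, TankA, J1, J5}.
Min-cut edges: TankA→J4 (2), J5→Out (7); capacity 2 + 7 = 9.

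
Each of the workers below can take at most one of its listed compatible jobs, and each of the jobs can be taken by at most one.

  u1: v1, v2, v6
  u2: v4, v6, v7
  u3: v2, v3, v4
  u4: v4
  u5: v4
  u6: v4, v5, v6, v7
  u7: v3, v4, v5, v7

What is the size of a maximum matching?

Unit-capacity flow: source→left, listed edges, right→sink; max matching = max flow.
Augmenting path u1→v1 (+1); matched 1.
Augmenting path u2→v4 (+1); matched 2.
Augmenting path u3→v2 (+1); matched 3.
Augmenting path u6→v5 (+1); matched 4.
Augmenting path u7→v3 (+1); matched 5.
Augmenting path u4→v4→u2→v6 (+1); matched 6.
No augmenting path remains; maximum matching = 6.
König certificate: {u1, u2, u3, u6, u7, v4} is a vertex cover of size 6 (every listed pair touches it), so no matching can be larger.

6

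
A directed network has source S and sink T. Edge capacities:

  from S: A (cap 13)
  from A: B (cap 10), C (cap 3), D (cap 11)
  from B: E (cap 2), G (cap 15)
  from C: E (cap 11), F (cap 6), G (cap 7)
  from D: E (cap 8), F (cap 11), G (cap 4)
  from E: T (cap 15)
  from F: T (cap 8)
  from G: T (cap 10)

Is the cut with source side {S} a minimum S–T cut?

Yes — it is a minimum cut (capacity 13).

Given cut capacity: 13 = 13.
Augment S→A→B→E→T: bottleneck 2, flow now 2.
Augment S→A→B→G→T: bottleneck 8, flow now 10.
Augment S→A→C→E→T: bottleneck 3, flow now 13.
No augmenting path remains; maximum flow = 13.
Cut capacity 13 equals the max flow, so it is a minimum cut.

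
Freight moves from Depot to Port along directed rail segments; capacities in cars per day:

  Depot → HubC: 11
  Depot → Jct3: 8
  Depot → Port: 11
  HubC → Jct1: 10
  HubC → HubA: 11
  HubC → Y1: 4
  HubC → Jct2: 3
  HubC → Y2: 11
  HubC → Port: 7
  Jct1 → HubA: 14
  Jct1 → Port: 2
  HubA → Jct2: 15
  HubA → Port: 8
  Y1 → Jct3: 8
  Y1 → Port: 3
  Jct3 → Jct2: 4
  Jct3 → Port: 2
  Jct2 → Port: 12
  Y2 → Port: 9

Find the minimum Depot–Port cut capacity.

Augment Depot→Port: bottleneck 11, flow now 11.
Augment Depot→HubC→Port: bottleneck 7, flow now 18.
Augment Depot→Jct3→Port: bottleneck 2, flow now 20.
Augment Depot→HubC→Jct1→Port: bottleneck 2, flow now 22.
Augment Depot→HubC→HubA→Port: bottleneck 2, flow now 24.
Augment Depot→Jct3→Jct2→Port: bottleneck 4, flow now 28.
No augmenting path remains; maximum flow = 28.
By max-flow min-cut, the minimum cut capacity equals the max flow.
In the residual graph, reachable from Depot: {Depot, Jct3}.
Min-cut edges: Depot→HubC (11), Depot→Port (11), Jct3→Jct2 (4), Jct3→Port (2); capacity 11 + 11 + 4 + 2 = 28.

28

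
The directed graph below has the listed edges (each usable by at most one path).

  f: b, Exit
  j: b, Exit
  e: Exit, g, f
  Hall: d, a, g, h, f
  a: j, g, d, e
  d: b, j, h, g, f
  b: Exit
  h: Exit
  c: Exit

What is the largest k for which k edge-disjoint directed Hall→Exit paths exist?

4

Assign every edge capacity 1; by Menger, the answer equals the max flow.
Path Hall→f→Exit (+1); total 1.
Path Hall→h→Exit (+1); total 2.
Path Hall→a→e→Exit (+1); total 3.
Path Hall→d→b→Exit (+1); total 4.
No residual Hall→Exit path; max flow = 4.
Certifying cut of size 4: {Hall→a, Hall→d, Hall→f, Hall→h}.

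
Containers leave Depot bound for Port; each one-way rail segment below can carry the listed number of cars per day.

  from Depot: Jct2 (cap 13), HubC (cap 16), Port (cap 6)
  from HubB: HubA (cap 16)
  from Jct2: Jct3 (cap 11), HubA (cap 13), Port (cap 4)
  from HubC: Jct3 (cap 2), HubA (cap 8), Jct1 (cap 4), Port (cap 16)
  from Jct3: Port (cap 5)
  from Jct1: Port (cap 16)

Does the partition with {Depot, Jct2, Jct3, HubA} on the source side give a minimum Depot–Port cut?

Given cut capacity: 16 + 6 + 4 + 5 = 31.
Augment Depot→Port: bottleneck 6, flow now 6.
Augment Depot→Jct2→Port: bottleneck 4, flow now 10.
Augment Depot→HubC→Port: bottleneck 16, flow now 26.
Augment Depot→Jct2→Jct3→Port: bottleneck 5, flow now 31.
No augmenting path remains; maximum flow = 31.
Cut capacity 31 equals the max flow, so it is a minimum cut.

Yes — it is a minimum cut (capacity 31).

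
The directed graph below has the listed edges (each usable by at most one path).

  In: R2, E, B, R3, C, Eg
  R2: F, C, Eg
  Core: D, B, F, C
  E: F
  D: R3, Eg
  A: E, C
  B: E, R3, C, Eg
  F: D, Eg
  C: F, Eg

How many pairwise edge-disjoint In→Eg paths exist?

5

Assign every edge capacity 1; by Menger, the answer equals the max flow.
Path In→Eg (+1); total 1.
Path In→R2→Eg (+1); total 2.
Path In→B→Eg (+1); total 3.
Path In→C→Eg (+1); total 4.
Path In→E→F→Eg (+1); total 5.
No residual In→Eg path; max flow = 5.
Certifying cut of size 5: {In→B, In→C, In→E, In→Eg, In→R2}.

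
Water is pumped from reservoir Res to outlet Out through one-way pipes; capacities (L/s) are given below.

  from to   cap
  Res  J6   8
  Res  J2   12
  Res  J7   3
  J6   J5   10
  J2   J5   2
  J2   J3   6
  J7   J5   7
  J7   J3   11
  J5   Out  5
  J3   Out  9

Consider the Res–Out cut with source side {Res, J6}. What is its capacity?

25

Edges leaving {Res, J6}: Res→J2 (12), Res→J7 (3), J6→J5 (10).
Cut capacity = 12 + 3 + 10 = 25.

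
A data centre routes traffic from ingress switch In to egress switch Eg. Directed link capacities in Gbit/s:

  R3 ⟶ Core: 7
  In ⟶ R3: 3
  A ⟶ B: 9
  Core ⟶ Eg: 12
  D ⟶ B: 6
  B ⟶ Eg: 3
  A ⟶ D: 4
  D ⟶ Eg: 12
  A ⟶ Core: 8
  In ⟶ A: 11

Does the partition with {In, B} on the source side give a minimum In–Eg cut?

Given cut capacity: 11 + 3 + 3 = 17.
Augment In→A→B→Eg: bottleneck 3, flow now 3.
Augment In→A→D→Eg: bottleneck 4, flow now 7.
Augment In→A→Core→Eg: bottleneck 4, flow now 11.
Augment In→R3→Core→Eg: bottleneck 3, flow now 14.
No augmenting path remains; maximum flow = 14.
In the residual graph, reachable from In: {In}.
Min-cut edges: In→A (11), In→R3 (3); capacity 11 + 3 = 14.
Cut capacity 17 exceeds the max flow 14, so it is not minimum.

No — its capacity is 17, but the minimum cut has capacity 14.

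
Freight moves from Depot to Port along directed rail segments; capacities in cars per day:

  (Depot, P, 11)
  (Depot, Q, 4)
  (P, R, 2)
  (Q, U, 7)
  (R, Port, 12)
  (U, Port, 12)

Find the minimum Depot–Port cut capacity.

Augment Depot→P→R→Port: bottleneck 2, flow now 2.
Augment Depot→Q→U→Port: bottleneck 4, flow now 6.
No augmenting path remains; maximum flow = 6.
By max-flow min-cut, the minimum cut capacity equals the max flow.
In the residual graph, reachable from Depot: {Depot, P}.
Min-cut edges: Depot→Q (4), P→R (2); capacity 4 + 2 = 6.

6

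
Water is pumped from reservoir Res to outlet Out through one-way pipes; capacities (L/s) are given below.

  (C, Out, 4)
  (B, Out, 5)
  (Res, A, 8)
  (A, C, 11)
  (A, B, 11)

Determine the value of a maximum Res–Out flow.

Augment Res→A→B→Out: bottleneck 5, flow now 5.
Augment Res→A→C→Out: bottleneck 3, flow now 8.
No augmenting path remains; maximum flow = 8.
In the residual graph, reachable from Res: {Res}.
Min-cut edges: Res→A (8); capacity 8 = 8.
This cut is saturated, so no flow can exceed 8.

8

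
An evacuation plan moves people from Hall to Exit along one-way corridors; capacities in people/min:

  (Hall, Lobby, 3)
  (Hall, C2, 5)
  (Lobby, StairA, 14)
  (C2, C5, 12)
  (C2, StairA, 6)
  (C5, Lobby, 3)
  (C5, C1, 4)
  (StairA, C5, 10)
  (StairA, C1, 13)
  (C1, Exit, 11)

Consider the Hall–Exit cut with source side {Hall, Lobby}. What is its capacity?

Edges leaving {Hall, Lobby}: Hall→C2 (5), Lobby→StairA (14).
Cut capacity = 5 + 14 = 19.

19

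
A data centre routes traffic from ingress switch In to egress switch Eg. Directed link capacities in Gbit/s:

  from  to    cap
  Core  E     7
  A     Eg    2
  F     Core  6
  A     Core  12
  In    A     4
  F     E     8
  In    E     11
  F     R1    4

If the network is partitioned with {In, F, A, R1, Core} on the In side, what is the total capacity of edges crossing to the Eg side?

Edges leaving {In, F, A, R1, Core}: In→E (11), F→E (8), A→Eg (2), Core→E (7).
Cut capacity = 11 + 8 + 2 + 7 = 28.

28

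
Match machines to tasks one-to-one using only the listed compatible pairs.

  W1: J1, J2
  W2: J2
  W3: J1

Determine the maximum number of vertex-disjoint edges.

2

Unit-capacity flow: source→left, listed edges, right→sink; max matching = max flow.
Augmenting path W1→J1 (+1); matched 1.
Augmenting path W2→J2 (+1); matched 2.
No augmenting path remains; maximum matching = 2.
König certificate: {J1, J2} is a vertex cover of size 2 (every listed pair touches it), so no matching can be larger.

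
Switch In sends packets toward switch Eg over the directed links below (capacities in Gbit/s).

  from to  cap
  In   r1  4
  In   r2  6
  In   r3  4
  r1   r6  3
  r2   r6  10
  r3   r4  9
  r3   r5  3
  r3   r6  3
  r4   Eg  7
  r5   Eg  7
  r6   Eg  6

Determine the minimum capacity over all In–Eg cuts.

10

Augment In→r1→r6→Eg: bottleneck 3, flow now 3.
Augment In→r2→r6→Eg: bottleneck 3, flow now 6.
Augment In→r3→r4→Eg: bottleneck 4, flow now 10.
No augmenting path remains; maximum flow = 10.
By max-flow min-cut, the minimum cut capacity equals the max flow.
In the residual graph, reachable from In: {In, r1, r2, r6}.
Min-cut edges: In→r3 (4), r6→Eg (6); capacity 4 + 6 = 10.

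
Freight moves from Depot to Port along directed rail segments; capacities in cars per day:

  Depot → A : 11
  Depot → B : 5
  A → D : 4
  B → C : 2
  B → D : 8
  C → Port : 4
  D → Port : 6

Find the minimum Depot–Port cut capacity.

8

Augment Depot→A→D→Port: bottleneck 4, flow now 4.
Augment Depot→B→C→Port: bottleneck 2, flow now 6.
Augment Depot→B→D→Port: bottleneck 2, flow now 8.
No augmenting path remains; maximum flow = 8.
By max-flow min-cut, the minimum cut capacity equals the max flow.
In the residual graph, reachable from Depot: {Depot, A, B, D}.
Min-cut edges: B→C (2), D→Port (6); capacity 2 + 6 = 8.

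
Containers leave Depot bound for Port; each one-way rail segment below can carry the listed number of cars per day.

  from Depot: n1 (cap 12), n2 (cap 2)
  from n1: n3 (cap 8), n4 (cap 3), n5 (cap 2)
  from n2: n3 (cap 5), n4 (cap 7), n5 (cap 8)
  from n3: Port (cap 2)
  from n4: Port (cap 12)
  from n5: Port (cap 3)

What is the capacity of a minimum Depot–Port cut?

Augment Depot→n1→n3→Port: bottleneck 2, flow now 2.
Augment Depot→n1→n4→Port: bottleneck 3, flow now 5.
Augment Depot→n1→n5→Port: bottleneck 2, flow now 7.
Augment Depot→n2→n4→Port: bottleneck 2, flow now 9.
No augmenting path remains; maximum flow = 9.
By max-flow min-cut, the minimum cut capacity equals the max flow.
In the residual graph, reachable from Depot: {Depot, n1, n3}.
Min-cut edges: Depot→n2 (2), n1→n4 (3), n1→n5 (2), n3→Port (2); capacity 2 + 3 + 2 + 2 = 9.

9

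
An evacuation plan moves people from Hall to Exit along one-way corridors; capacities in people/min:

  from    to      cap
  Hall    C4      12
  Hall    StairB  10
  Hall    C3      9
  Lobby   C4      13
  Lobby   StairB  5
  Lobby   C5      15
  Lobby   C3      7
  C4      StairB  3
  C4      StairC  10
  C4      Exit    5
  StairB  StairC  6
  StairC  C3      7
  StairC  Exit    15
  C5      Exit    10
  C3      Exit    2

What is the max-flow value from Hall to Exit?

20

Augment Hall→C4→Exit: bottleneck 5, flow now 5.
Augment Hall→C3→Exit: bottleneck 2, flow now 7.
Augment Hall→C4→StairC→Exit: bottleneck 7, flow now 14.
Augment Hall→StairB→StairC→Exit: bottleneck 6, flow now 20.
No augmenting path remains; maximum flow = 20.
In the residual graph, reachable from Hall: {Hall, StairB, C3}.
Min-cut edges: Hall→C4 (12), StairB→StairC (6), C3→Exit (2); capacity 12 + 6 + 2 = 20.
This cut is saturated, so no flow can exceed 20.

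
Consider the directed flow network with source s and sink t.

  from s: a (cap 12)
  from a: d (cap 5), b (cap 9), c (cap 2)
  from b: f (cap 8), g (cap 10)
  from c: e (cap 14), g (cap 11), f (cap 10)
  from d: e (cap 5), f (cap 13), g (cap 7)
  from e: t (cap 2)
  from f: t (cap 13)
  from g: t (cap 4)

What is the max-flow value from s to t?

Augment s→a→b→f→t: bottleneck 8, flow now 8.
Augment s→a→b→g→t: bottleneck 1, flow now 9.
Augment s→a→c→e→t: bottleneck 2, flow now 11.
Augment s→a→d→f→t: bottleneck 1, flow now 12.
No augmenting path remains; maximum flow = 12.
In the residual graph, reachable from s: {s}.
Min-cut edges: s→a (12); capacity 12 = 12.
This cut is saturated, so no flow can exceed 12.

12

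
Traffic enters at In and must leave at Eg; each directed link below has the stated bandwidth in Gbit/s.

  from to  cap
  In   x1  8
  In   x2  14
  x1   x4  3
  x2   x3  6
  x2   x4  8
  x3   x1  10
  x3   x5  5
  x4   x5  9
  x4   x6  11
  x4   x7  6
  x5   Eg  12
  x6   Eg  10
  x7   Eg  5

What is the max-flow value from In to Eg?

16

Augment In→x1→x4→x5→Eg: bottleneck 3, flow now 3.
Augment In→x2→x3→x5→Eg: bottleneck 5, flow now 8.
Augment In→x2→x4→x5→Eg: bottleneck 4, flow now 12.
Augment In→x2→x4→x6→Eg: bottleneck 4, flow now 16.
No augmenting path remains; maximum flow = 16.
In the residual graph, reachable from In: {In, x1, x2, x3}.
Min-cut edges: x1→x4 (3), x2→x4 (8), x3→x5 (5); capacity 3 + 8 + 5 = 16.
This cut is saturated, so no flow can exceed 16.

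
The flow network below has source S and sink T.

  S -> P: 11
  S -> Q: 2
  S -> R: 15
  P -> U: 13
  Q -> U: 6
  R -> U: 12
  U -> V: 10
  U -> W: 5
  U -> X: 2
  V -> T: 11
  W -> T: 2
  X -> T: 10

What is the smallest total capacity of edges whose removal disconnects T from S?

Augment S→P→U→V→T: bottleneck 10, flow now 10.
Augment S→P→U→W→T: bottleneck 1, flow now 11.
Augment S→Q→U→W→T: bottleneck 1, flow now 12.
Augment S→Q→U→X→T: bottleneck 1, flow now 13.
Augment S→R→U→X→T: bottleneck 1, flow now 14.
No augmenting path remains; maximum flow = 14.
By max-flow min-cut, the minimum cut capacity equals the max flow.
In the residual graph, reachable from S: {S, P, Q, R, U, W}.
Min-cut edges: U→V (10), U→X (2), W→T (2); capacity 10 + 2 + 2 = 14.

14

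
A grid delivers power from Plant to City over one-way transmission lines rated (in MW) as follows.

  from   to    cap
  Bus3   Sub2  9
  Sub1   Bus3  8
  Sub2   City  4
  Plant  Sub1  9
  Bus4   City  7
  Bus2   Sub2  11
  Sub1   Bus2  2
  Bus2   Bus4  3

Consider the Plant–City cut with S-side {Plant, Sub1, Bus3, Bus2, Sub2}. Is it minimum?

No — its capacity is 7, but the minimum cut has capacity 6.

Given cut capacity: 3 + 4 = 7.
Augment Plant→Sub1→Bus3→Sub2→City: bottleneck 4, flow now 4.
Augment Plant→Sub1→Bus2→Bus4→City: bottleneck 2, flow now 6.
No augmenting path remains; maximum flow = 6.
In the residual graph, reachable from Plant: {Plant, Sub1, Bus3, Sub2}.
Min-cut edges: Sub1→Bus2 (2), Sub2→City (4); capacity 2 + 4 = 6.
Cut capacity 7 exceeds the max flow 6, so it is not minimum.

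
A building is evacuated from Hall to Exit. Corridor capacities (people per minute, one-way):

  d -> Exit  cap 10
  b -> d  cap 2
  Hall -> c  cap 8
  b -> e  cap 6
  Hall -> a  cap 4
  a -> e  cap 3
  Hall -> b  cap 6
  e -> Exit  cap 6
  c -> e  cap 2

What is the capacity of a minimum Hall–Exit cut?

8

Augment Hall→a→e→Exit: bottleneck 3, flow now 3.
Augment Hall→b→d→Exit: bottleneck 2, flow now 5.
Augment Hall→b→e→Exit: bottleneck 3, flow now 8.
No augmenting path remains; maximum flow = 8.
By max-flow min-cut, the minimum cut capacity equals the max flow.
In the residual graph, reachable from Hall: {Hall, a, b, c, e}.
Min-cut edges: b→d (2), e→Exit (6); capacity 2 + 6 = 8.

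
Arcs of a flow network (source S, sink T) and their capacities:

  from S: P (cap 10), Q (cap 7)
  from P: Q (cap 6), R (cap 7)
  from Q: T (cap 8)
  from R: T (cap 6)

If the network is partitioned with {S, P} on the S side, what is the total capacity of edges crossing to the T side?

Edges leaving {S, P}: S→Q (7), P→Q (6), P→R (7).
Cut capacity = 7 + 6 + 7 = 20.

20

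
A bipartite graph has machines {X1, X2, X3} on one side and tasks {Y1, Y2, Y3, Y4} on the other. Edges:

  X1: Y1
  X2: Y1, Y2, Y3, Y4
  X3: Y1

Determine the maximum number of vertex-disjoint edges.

2

Unit-capacity flow: source→left, listed edges, right→sink; max matching = max flow.
Augmenting path X1→Y1 (+1); matched 1.
Augmenting path X2→Y2 (+1); matched 2.
No augmenting path remains; maximum matching = 2.
König certificate: {X2, Y1} is a vertex cover of size 2 (every listed pair touches it), so no matching can be larger.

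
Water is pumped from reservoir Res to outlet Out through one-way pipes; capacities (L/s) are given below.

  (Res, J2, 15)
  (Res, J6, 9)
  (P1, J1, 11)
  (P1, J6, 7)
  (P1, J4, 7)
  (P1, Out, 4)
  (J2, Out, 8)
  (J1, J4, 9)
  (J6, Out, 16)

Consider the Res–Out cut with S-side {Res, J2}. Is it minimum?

Given cut capacity: 9 + 8 = 17.
Augment Res→J2→Out: bottleneck 8, flow now 8.
Augment Res→J6→Out: bottleneck 9, flow now 17.
No augmenting path remains; maximum flow = 17.
Cut capacity 17 equals the max flow, so it is a minimum cut.

Yes — it is a minimum cut (capacity 17).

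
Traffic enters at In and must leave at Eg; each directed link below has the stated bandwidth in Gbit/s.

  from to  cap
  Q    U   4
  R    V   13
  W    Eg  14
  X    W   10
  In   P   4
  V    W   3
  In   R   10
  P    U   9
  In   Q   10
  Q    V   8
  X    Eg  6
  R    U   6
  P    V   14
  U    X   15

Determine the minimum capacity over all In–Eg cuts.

Augment In→P→U→X→Eg: bottleneck 4, flow now 4.
Augment In→Q→U→X→Eg: bottleneck 2, flow now 6.
Augment In→Q→V→W→Eg: bottleneck 3, flow now 9.
Augment In→Q→U→X→W→Eg: bottleneck 2, flow now 11.
Augment In→R→U→X→W→Eg: bottleneck 6, flow now 17.
No augmenting path remains; maximum flow = 17.
By max-flow min-cut, the minimum cut capacity equals the max flow.
In the residual graph, reachable from In: {In, Q, R, V}.
Min-cut edges: In→P (4), Q→U (4), R→U (6), V→W (3); capacity 4 + 4 + 6 + 3 = 17.

17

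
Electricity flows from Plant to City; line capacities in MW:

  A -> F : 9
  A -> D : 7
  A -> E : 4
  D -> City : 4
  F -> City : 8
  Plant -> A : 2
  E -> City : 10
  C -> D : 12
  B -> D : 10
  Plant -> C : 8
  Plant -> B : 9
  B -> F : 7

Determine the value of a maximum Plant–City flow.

Augment Plant→A→D→City: bottleneck 2, flow now 2.
Augment Plant→B→D→City: bottleneck 2, flow now 4.
Augment Plant→B→F→City: bottleneck 7, flow now 11.
Augment Plant→C→D→A→E→City: bottleneck 2, flow now 13. (uses reverse residual edge)
No augmenting path remains; maximum flow = 13.
In the residual graph, reachable from Plant: {Plant, B, C, D}.
Min-cut edges: Plant→A (2), B→F (7), D→City (4); capacity 2 + 7 + 4 = 13.
This cut is saturated, so no flow can exceed 13.

13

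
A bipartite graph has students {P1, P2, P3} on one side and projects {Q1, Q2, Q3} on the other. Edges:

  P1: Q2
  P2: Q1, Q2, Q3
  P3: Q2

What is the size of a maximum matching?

Unit-capacity flow: source→left, listed edges, right→sink; max matching = max flow.
Augmenting path P1→Q2 (+1); matched 1.
Augmenting path P2→Q1 (+1); matched 2.
No augmenting path remains; maximum matching = 2.
König certificate: {P2, Q2} is a vertex cover of size 2 (every listed pair touches it), so no matching can be larger.

2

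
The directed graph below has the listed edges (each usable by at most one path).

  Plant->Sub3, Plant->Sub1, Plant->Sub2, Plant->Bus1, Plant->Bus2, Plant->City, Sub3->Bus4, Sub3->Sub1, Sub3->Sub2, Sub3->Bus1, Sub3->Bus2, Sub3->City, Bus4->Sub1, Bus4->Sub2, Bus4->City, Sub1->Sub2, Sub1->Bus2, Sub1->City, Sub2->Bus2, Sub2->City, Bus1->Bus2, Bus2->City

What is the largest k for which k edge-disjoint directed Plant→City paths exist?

Assign every edge capacity 1; by Menger, the answer equals the max flow.
Path Plant→City (+1); total 1.
Path Plant→Sub3→City (+1); total 2.
Path Plant→Sub1→City (+1); total 3.
Path Plant→Sub2→City (+1); total 4.
Path Plant→Bus2→City (+1); total 5.
No residual Plant→City path; max flow = 5.
Certifying cut of size 5: {Bus2→City, Plant→City, Plant→Sub1, Plant→Sub2, Plant→Sub3}.

5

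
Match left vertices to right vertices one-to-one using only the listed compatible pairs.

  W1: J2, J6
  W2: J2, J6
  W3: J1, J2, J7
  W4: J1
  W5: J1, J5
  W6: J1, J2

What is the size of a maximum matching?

5

Unit-capacity flow: source→left, listed edges, right→sink; max matching = max flow.
Augmenting path W1→J2 (+1); matched 1.
Augmenting path W2→J6 (+1); matched 2.
Augmenting path W3→J1 (+1); matched 3.
Augmenting path W5→J5 (+1); matched 4.
Augmenting path W4→J1→W3→J7 (+1); matched 5.
No augmenting path remains; maximum matching = 5.
König certificate: {W3, W5, J1, J2, J6} is a vertex cover of size 5 (every listed pair touches it), so no matching can be larger.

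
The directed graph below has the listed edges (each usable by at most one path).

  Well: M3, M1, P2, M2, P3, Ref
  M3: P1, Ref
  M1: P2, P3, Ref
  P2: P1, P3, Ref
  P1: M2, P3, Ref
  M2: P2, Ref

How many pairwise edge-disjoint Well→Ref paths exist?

Assign every edge capacity 1; by Menger, the answer equals the max flow.
Path Well→Ref (+1); total 1.
Path Well→M3→Ref (+1); total 2.
Path Well→M1→Ref (+1); total 3.
Path Well→P2→Ref (+1); total 4.
Path Well→M2→Ref (+1); total 5.
No residual Well→Ref path; max flow = 5.
Certifying cut of size 5: {Well→M1, Well→M2, Well→M3, Well→P2, Well→Ref}.

5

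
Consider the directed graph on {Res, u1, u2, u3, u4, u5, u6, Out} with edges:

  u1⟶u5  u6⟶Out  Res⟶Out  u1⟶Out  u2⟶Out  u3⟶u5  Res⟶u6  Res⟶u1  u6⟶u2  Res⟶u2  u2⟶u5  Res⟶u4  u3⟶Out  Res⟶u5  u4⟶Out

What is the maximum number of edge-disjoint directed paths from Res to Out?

5

Assign every edge capacity 1; by Menger, the answer equals the max flow.
Path Res→Out (+1); total 1.
Path Res→u1→Out (+1); total 2.
Path Res→u2→Out (+1); total 3.
Path Res→u4→Out (+1); total 4.
Path Res→u6→Out (+1); total 5.
No residual Res→Out path; max flow = 5.
Certifying cut of size 5: {Res→Out, Res→u1, Res→u2, Res→u4, Res→u6}.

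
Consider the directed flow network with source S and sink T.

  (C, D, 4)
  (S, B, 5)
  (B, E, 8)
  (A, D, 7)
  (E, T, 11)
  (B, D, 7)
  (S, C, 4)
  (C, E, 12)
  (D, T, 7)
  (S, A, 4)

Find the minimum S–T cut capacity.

13

Augment S→A→D→T: bottleneck 4, flow now 4.
Augment S→B→D→T: bottleneck 3, flow now 7.
Augment S→B→E→T: bottleneck 2, flow now 9.
Augment S→C→E→T: bottleneck 4, flow now 13.
No augmenting path remains; maximum flow = 13.
By max-flow min-cut, the minimum cut capacity equals the max flow.
In the residual graph, reachable from S: {S}.
Min-cut edges: S→A (4), S→B (5), S→C (4); capacity 4 + 5 + 4 = 13.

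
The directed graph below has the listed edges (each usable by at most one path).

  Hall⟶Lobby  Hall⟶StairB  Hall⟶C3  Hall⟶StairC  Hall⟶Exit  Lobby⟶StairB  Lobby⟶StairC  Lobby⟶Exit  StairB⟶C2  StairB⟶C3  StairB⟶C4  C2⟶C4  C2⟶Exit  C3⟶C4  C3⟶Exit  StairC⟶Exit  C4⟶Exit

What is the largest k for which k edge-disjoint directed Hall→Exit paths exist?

5

Assign every edge capacity 1; by Menger, the answer equals the max flow.
Path Hall→Exit (+1); total 1.
Path Hall→Lobby→Exit (+1); total 2.
Path Hall→C3→Exit (+1); total 3.
Path Hall→StairC→Exit (+1); total 4.
Path Hall→StairB→C2→Exit (+1); total 5.
No residual Hall→Exit path; max flow = 5.
Certifying cut of size 5: {Hall→C3, Hall→Exit, Hall→Lobby, Hall→StairB, Hall→StairC}.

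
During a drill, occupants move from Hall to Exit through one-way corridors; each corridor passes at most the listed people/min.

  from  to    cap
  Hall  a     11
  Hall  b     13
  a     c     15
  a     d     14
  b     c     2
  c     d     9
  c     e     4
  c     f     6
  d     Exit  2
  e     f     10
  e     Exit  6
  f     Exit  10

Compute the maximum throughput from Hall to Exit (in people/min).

12

Augment Hall→a→d→Exit: bottleneck 2, flow now 2.
Augment Hall→a→c→e→Exit: bottleneck 4, flow now 6.
Augment Hall→a→c→f→Exit: bottleneck 5, flow now 11.
Augment Hall→b→c→f→Exit: bottleneck 1, flow now 12.
No augmenting path remains; maximum flow = 12.
In the residual graph, reachable from Hall: {Hall, a, b, c, d}.
Min-cut edges: c→e (4), c→f (6), d→Exit (2); capacity 4 + 6 + 2 = 12.
This cut is saturated, so no flow can exceed 12.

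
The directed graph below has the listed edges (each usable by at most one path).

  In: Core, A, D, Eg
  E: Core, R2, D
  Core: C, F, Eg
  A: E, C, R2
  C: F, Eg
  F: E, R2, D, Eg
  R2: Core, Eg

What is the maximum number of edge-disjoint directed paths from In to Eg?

3

Assign every edge capacity 1; by Menger, the answer equals the max flow.
Path In→Eg (+1); total 1.
Path In→Core→Eg (+1); total 2.
Path In→A→C→Eg (+1); total 3.
No residual In→Eg path; max flow = 3.
Certifying cut of size 3: {In→A, In→Core, In→Eg}.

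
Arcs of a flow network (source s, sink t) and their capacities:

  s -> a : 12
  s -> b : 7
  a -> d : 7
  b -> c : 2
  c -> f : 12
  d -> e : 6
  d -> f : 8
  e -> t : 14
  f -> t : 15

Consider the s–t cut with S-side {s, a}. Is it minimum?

Given cut capacity: 7 + 7 = 14.
Augment s→a→d→e→t: bottleneck 6, flow now 6.
Augment s→a→d→f→t: bottleneck 1, flow now 7.
Augment s→b→c→f→t: bottleneck 2, flow now 9.
No augmenting path remains; maximum flow = 9.
In the residual graph, reachable from s: {s, a, b}.
Min-cut edges: a→d (7), b→c (2); capacity 7 + 2 = 9.
Cut capacity 14 exceeds the max flow 9, so it is not minimum.

No — its capacity is 14, but the minimum cut has capacity 9.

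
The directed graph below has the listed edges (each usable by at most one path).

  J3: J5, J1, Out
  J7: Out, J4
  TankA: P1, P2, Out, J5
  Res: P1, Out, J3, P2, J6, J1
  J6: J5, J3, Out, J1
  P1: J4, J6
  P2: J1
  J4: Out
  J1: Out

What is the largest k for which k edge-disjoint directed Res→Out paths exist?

5

Assign every edge capacity 1; by Menger, the answer equals the max flow.
Path Res→Out (+1); total 1.
Path Res→J6→Out (+1); total 2.
Path Res→J3→Out (+1); total 3.
Path Res→J1→Out (+1); total 4.
Path Res→P1→J4→Out (+1); total 5.
No residual Res→Out path; max flow = 5.
Certifying cut of size 5: {J1→Out, Res→J3, Res→J6, Res→Out, Res→P1}.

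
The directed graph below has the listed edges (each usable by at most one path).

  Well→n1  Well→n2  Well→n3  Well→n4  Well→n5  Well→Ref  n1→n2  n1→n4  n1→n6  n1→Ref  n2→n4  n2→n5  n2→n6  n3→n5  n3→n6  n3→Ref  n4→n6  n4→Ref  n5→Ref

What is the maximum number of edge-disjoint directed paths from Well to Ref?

Assign every edge capacity 1; by Menger, the answer equals the max flow.
Path Well→Ref (+1); total 1.
Path Well→n1→Ref (+1); total 2.
Path Well→n3→Ref (+1); total 3.
Path Well→n4→Ref (+1); total 4.
Path Well→n5→Ref (+1); total 5.
No residual Well→Ref path; max flow = 5.
Certifying cut of size 5: {Well→Ref, Well→n1, Well→n3, n4→Ref, n5→Ref}.

5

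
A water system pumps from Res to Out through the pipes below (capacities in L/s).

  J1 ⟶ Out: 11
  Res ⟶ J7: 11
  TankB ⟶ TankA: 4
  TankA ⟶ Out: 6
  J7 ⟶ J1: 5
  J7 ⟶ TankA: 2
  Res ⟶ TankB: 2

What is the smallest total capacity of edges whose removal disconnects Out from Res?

Augment Res→J7→J1→Out: bottleneck 5, flow now 5.
Augment Res→J7→TankA→Out: bottleneck 2, flow now 7.
Augment Res→TankB→TankA→Out: bottleneck 2, flow now 9.
No augmenting path remains; maximum flow = 9.
By max-flow min-cut, the minimum cut capacity equals the max flow.
In the residual graph, reachable from Res: {Res, J7}.
Min-cut edges: Res→TankB (2), J7→J1 (5), J7→TankA (2); capacity 2 + 5 + 2 = 9.

9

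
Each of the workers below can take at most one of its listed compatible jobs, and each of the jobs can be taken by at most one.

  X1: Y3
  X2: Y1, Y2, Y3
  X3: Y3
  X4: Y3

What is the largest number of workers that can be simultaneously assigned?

Unit-capacity flow: source→left, listed edges, right→sink; max matching = max flow.
Augmenting path X1→Y3 (+1); matched 1.
Augmenting path X2→Y1 (+1); matched 2.
No augmenting path remains; maximum matching = 2.
König certificate: {X2, Y3} is a vertex cover of size 2 (every listed pair touches it), so no matching can be larger.

2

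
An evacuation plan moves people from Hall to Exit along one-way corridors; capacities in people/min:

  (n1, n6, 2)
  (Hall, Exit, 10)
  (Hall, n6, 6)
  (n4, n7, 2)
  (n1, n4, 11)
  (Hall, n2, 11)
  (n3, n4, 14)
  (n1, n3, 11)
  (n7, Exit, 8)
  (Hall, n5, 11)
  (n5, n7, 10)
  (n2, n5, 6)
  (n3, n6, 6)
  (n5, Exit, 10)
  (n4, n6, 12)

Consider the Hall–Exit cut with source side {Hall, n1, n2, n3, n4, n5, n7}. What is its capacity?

54

Edges leaving {Hall, n1, n2, n3, n4, n5, n7}: Hall→n6 (6), Hall→Exit (10), n1→n6 (2), n3→n6 (6), n4→n6 (12), n5→Exit (10), n7→Exit (8).
Cut capacity = 6 + 10 + 2 + 6 + 12 + 10 + 8 = 54.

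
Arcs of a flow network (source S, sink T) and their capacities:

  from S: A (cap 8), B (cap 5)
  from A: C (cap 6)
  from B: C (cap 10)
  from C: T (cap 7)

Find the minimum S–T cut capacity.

Augment S→A→C→T: bottleneck 6, flow now 6.
Augment S→B→C→T: bottleneck 1, flow now 7.
No augmenting path remains; maximum flow = 7.
By max-flow min-cut, the minimum cut capacity equals the max flow.
In the residual graph, reachable from S: {S, A, B, C}.
Min-cut edges: C→T (7); capacity 7 = 7.

7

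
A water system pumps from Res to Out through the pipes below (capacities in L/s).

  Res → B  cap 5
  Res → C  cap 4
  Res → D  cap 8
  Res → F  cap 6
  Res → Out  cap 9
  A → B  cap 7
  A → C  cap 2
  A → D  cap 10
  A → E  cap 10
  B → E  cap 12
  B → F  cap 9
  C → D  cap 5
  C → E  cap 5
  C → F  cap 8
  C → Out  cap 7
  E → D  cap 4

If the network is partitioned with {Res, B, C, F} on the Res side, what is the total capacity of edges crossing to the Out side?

Edges leaving {Res, B, C, F}: Res→D (8), Res→Out (9), B→E (12), C→D (5), C→E (5), C→Out (7).
Cut capacity = 8 + 9 + 12 + 5 + 5 + 7 = 46.

46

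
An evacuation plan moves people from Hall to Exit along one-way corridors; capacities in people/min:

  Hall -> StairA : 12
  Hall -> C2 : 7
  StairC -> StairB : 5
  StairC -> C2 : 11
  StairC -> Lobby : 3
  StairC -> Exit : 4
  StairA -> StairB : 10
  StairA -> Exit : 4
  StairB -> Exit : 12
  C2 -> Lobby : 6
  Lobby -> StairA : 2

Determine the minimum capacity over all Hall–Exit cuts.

Augment Hall→StairA→Exit: bottleneck 4, flow now 4.
Augment Hall→StairA→StairB→Exit: bottleneck 8, flow now 12.
Augment Hall→C2→Lobby→StairA→StairB→Exit: bottleneck 2, flow now 14.
No augmenting path remains; maximum flow = 14.
By max-flow min-cut, the minimum cut capacity equals the max flow.
In the residual graph, reachable from Hall: {Hall, C2, Lobby}.
Min-cut edges: Hall→StairA (12), Lobby→StairA (2); capacity 12 + 2 = 14.

14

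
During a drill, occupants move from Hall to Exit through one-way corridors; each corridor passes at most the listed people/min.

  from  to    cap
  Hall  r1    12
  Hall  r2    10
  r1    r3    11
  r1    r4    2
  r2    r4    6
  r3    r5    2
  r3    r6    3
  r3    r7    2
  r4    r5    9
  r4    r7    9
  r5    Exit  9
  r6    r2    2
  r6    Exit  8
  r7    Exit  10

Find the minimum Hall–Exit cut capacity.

Augment Hall→r1→r3→r5→Exit: bottleneck 2, flow now 2.
Augment Hall→r1→r3→r6→Exit: bottleneck 3, flow now 5.
Augment Hall→r1→r3→r7→Exit: bottleneck 2, flow now 7.
Augment Hall→r1→r4→r5→Exit: bottleneck 2, flow now 9.
Augment Hall→r2→r4→r5→Exit: bottleneck 5, flow now 14.
Augment Hall→r2→r4→r7→Exit: bottleneck 1, flow now 15.
No augmenting path remains; maximum flow = 15.
By max-flow min-cut, the minimum cut capacity equals the max flow.
In the residual graph, reachable from Hall: {Hall, r1, r2, r3}.
Min-cut edges: r1→r4 (2), r2→r4 (6), r3→r5 (2), r3→r6 (3), r3→r7 (2); capacity 2 + 6 + 2 + 3 + 2 = 15.

15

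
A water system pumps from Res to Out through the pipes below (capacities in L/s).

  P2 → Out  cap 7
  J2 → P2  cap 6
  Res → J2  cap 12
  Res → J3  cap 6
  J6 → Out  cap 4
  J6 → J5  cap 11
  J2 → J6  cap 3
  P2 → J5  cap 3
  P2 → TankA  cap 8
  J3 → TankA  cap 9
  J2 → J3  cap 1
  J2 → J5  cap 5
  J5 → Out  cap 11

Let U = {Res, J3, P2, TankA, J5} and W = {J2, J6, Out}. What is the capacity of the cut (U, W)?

30

Edges leaving {Res, J3, P2, TankA, J5}: Res→J2 (12), P2→Out (7), J5→Out (11).
Cut capacity = 12 + 7 + 11 = 30.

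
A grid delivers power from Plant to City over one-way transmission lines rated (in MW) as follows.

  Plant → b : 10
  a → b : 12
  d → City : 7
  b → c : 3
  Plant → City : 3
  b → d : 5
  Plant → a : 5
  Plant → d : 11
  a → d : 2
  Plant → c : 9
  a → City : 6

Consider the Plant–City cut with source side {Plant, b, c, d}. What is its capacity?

15

Edges leaving {Plant, b, c, d}: Plant→a (5), Plant→City (3), d→City (7).
Cut capacity = 5 + 3 + 7 = 15.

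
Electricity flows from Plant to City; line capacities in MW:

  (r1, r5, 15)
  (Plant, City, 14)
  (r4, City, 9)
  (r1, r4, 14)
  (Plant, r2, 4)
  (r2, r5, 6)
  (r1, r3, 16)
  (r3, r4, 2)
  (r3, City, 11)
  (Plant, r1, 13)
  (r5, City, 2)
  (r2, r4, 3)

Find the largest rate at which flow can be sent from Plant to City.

31

Augment Plant→City: bottleneck 14, flow now 14.
Augment Plant→r1→r3→City: bottleneck 11, flow now 25.
Augment Plant→r1→r4→City: bottleneck 2, flow now 27.
Augment Plant→r2→r4→City: bottleneck 3, flow now 30.
Augment Plant→r2→r5→City: bottleneck 1, flow now 31.
No augmenting path remains; maximum flow = 31.
In the residual graph, reachable from Plant: {Plant}.
Min-cut edges: Plant→r1 (13), Plant→r2 (4), Plant→City (14); capacity 13 + 4 + 14 = 31.
This cut is saturated, so no flow can exceed 31.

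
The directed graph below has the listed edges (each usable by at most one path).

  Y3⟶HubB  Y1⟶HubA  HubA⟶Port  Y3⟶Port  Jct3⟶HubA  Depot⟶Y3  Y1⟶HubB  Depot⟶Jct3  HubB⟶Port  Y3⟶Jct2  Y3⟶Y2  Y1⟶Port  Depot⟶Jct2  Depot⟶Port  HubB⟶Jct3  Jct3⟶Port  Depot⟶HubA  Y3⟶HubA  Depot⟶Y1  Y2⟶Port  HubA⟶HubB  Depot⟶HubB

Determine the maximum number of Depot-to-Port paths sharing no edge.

6

Assign every edge capacity 1; by Menger, the answer equals the max flow.
Path Depot→Port (+1); total 1.
Path Depot→Y1→Port (+1); total 2.
Path Depot→Jct3→Port (+1); total 3.
Path Depot→Y3→Port (+1); total 4.
Path Depot→HubA→Port (+1); total 5.
Path Depot→HubB→Port (+1); total 6.
No residual Depot→Port path; max flow = 6.
Certifying cut of size 6: {Depot→HubA, Depot→HubB, Depot→Jct3, Depot→Port, Depot→Y1, Depot→Y3}.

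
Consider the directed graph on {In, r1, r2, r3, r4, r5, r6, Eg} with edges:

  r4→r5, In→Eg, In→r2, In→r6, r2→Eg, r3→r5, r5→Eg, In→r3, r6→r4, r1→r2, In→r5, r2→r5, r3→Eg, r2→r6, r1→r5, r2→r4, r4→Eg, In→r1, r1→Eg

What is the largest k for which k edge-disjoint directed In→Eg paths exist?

Assign every edge capacity 1; by Menger, the answer equals the max flow.
Path In→Eg (+1); total 1.
Path In→r1→Eg (+1); total 2.
Path In→r2→Eg (+1); total 3.
Path In→r3→Eg (+1); total 4.
Path In→r5→Eg (+1); total 5.
Path In→r6→r4→Eg (+1); total 6.
No residual In→Eg path; max flow = 6.
Certifying cut of size 6: {In→Eg, In→r1, In→r2, In→r3, In→r5, In→r6}.

6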